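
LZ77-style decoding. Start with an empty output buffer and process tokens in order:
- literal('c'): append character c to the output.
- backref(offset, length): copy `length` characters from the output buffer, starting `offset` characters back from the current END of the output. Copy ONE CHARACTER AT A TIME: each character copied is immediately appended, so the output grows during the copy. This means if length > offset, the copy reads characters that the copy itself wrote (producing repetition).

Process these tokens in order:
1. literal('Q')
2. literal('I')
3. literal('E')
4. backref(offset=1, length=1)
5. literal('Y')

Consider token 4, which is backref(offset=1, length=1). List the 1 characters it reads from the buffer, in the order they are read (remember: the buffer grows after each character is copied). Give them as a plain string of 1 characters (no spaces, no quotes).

Token 1: literal('Q'). Output: "Q"
Token 2: literal('I'). Output: "QI"
Token 3: literal('E'). Output: "QIE"
Token 4: backref(off=1, len=1). Buffer before: "QIE" (len 3)
  byte 1: read out[2]='E', append. Buffer now: "QIEE"

Answer: E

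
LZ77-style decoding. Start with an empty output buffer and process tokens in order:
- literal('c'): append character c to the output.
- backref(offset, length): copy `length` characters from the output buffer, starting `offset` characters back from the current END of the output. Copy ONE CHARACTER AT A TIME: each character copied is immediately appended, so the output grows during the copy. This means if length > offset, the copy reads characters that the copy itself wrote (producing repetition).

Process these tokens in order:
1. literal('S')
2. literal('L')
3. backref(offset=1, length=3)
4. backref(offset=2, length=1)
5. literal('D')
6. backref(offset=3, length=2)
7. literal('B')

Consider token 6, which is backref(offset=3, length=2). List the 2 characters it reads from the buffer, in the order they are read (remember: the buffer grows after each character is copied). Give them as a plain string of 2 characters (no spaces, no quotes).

Answer: LL

Derivation:
Token 1: literal('S'). Output: "S"
Token 2: literal('L'). Output: "SL"
Token 3: backref(off=1, len=3) (overlapping!). Copied 'LLL' from pos 1. Output: "SLLLL"
Token 4: backref(off=2, len=1). Copied 'L' from pos 3. Output: "SLLLLL"
Token 5: literal('D'). Output: "SLLLLLD"
Token 6: backref(off=3, len=2). Buffer before: "SLLLLLD" (len 7)
  byte 1: read out[4]='L', append. Buffer now: "SLLLLLDL"
  byte 2: read out[5]='L', append. Buffer now: "SLLLLLDLL"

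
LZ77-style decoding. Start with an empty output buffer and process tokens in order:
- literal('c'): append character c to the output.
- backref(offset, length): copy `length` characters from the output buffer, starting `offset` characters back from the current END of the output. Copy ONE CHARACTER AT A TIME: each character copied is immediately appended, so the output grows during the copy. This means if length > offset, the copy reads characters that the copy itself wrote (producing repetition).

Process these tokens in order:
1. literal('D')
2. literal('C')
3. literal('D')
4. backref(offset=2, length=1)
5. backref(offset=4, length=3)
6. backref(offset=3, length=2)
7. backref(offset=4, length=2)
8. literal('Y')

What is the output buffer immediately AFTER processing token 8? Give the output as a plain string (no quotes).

Answer: DCDCDCDDCCDY

Derivation:
Token 1: literal('D'). Output: "D"
Token 2: literal('C'). Output: "DC"
Token 3: literal('D'). Output: "DCD"
Token 4: backref(off=2, len=1). Copied 'C' from pos 1. Output: "DCDC"
Token 5: backref(off=4, len=3). Copied 'DCD' from pos 0. Output: "DCDCDCD"
Token 6: backref(off=3, len=2). Copied 'DC' from pos 4. Output: "DCDCDCDDC"
Token 7: backref(off=4, len=2). Copied 'CD' from pos 5. Output: "DCDCDCDDCCD"
Token 8: literal('Y'). Output: "DCDCDCDDCCDY"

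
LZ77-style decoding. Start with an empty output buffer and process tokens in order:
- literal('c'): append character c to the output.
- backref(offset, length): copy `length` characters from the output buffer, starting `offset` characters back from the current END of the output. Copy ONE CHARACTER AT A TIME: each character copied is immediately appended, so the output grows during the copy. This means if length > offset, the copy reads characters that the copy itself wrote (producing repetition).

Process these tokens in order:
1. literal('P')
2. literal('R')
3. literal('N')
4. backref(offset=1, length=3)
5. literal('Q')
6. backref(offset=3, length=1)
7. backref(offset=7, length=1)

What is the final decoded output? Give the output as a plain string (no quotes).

Answer: PRNNNNQNR

Derivation:
Token 1: literal('P'). Output: "P"
Token 2: literal('R'). Output: "PR"
Token 3: literal('N'). Output: "PRN"
Token 4: backref(off=1, len=3) (overlapping!). Copied 'NNN' from pos 2. Output: "PRNNNN"
Token 5: literal('Q'). Output: "PRNNNNQ"
Token 6: backref(off=3, len=1). Copied 'N' from pos 4. Output: "PRNNNNQN"
Token 7: backref(off=7, len=1). Copied 'R' from pos 1. Output: "PRNNNNQNR"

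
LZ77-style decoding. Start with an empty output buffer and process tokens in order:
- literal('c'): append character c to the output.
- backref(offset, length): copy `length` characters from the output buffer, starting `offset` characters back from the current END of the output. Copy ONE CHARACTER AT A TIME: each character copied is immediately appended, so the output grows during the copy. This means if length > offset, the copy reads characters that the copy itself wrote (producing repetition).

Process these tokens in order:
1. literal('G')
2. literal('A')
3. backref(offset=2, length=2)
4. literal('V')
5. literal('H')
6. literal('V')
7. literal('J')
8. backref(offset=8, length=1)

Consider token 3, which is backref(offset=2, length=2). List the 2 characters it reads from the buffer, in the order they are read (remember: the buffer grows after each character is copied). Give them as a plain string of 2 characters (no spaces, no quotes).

Answer: GA

Derivation:
Token 1: literal('G'). Output: "G"
Token 2: literal('A'). Output: "GA"
Token 3: backref(off=2, len=2). Buffer before: "GA" (len 2)
  byte 1: read out[0]='G', append. Buffer now: "GAG"
  byte 2: read out[1]='A', append. Buffer now: "GAGA"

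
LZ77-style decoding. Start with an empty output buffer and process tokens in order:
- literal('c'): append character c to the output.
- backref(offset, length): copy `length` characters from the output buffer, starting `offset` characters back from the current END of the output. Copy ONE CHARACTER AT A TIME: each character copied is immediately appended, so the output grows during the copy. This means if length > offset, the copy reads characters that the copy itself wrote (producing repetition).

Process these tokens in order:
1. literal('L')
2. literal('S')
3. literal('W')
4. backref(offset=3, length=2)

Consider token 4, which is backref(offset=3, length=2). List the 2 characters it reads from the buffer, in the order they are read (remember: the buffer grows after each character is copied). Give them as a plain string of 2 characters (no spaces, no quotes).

Answer: LS

Derivation:
Token 1: literal('L'). Output: "L"
Token 2: literal('S'). Output: "LS"
Token 3: literal('W'). Output: "LSW"
Token 4: backref(off=3, len=2). Buffer before: "LSW" (len 3)
  byte 1: read out[0]='L', append. Buffer now: "LSWL"
  byte 2: read out[1]='S', append. Buffer now: "LSWLS"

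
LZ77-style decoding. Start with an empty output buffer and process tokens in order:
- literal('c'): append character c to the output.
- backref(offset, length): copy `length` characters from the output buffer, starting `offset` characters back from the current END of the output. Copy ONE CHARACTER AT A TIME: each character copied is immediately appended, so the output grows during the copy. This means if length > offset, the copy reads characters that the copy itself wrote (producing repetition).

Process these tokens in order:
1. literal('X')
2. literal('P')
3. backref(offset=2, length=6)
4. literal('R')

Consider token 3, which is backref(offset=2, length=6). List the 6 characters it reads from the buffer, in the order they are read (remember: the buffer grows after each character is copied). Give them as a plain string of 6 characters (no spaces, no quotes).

Answer: XPXPXP

Derivation:
Token 1: literal('X'). Output: "X"
Token 2: literal('P'). Output: "XP"
Token 3: backref(off=2, len=6). Buffer before: "XP" (len 2)
  byte 1: read out[0]='X', append. Buffer now: "XPX"
  byte 2: read out[1]='P', append. Buffer now: "XPXP"
  byte 3: read out[2]='X', append. Buffer now: "XPXPX"
  byte 4: read out[3]='P', append. Buffer now: "XPXPXP"
  byte 5: read out[4]='X', append. Buffer now: "XPXPXPX"
  byte 6: read out[5]='P', append. Buffer now: "XPXPXPXP"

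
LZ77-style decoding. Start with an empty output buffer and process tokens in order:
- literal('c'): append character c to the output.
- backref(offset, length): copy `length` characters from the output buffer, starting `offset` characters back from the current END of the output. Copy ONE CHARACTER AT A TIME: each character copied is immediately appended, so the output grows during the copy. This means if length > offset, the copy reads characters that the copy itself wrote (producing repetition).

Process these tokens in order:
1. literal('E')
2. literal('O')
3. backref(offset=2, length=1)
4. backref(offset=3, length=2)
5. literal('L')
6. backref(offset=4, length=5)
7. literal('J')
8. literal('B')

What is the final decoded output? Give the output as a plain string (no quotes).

Token 1: literal('E'). Output: "E"
Token 2: literal('O'). Output: "EO"
Token 3: backref(off=2, len=1). Copied 'E' from pos 0. Output: "EOE"
Token 4: backref(off=3, len=2). Copied 'EO' from pos 0. Output: "EOEEO"
Token 5: literal('L'). Output: "EOEEOL"
Token 6: backref(off=4, len=5) (overlapping!). Copied 'EEOLE' from pos 2. Output: "EOEEOLEEOLE"
Token 7: literal('J'). Output: "EOEEOLEEOLEJ"
Token 8: literal('B'). Output: "EOEEOLEEOLEJB"

Answer: EOEEOLEEOLEJB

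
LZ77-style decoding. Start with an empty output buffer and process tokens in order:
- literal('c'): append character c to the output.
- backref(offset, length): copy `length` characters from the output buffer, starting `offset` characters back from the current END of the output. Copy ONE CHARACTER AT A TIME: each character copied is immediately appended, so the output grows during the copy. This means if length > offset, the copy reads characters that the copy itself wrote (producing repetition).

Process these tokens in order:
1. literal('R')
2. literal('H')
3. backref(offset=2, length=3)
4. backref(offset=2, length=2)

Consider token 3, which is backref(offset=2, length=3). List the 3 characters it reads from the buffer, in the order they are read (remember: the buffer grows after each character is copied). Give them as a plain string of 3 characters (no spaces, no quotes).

Token 1: literal('R'). Output: "R"
Token 2: literal('H'). Output: "RH"
Token 3: backref(off=2, len=3). Buffer before: "RH" (len 2)
  byte 1: read out[0]='R', append. Buffer now: "RHR"
  byte 2: read out[1]='H', append. Buffer now: "RHRH"
  byte 3: read out[2]='R', append. Buffer now: "RHRHR"

Answer: RHR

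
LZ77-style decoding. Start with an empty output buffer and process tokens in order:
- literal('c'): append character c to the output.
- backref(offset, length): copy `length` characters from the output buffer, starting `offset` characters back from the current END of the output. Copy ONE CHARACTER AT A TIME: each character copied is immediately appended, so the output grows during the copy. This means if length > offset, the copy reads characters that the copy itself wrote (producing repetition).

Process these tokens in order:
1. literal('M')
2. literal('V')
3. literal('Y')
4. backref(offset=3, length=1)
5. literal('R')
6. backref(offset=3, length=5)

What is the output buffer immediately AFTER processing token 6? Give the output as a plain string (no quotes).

Answer: MVYMRYMRYM

Derivation:
Token 1: literal('M'). Output: "M"
Token 2: literal('V'). Output: "MV"
Token 3: literal('Y'). Output: "MVY"
Token 4: backref(off=3, len=1). Copied 'M' from pos 0. Output: "MVYM"
Token 5: literal('R'). Output: "MVYMR"
Token 6: backref(off=3, len=5) (overlapping!). Copied 'YMRYM' from pos 2. Output: "MVYMRYMRYM"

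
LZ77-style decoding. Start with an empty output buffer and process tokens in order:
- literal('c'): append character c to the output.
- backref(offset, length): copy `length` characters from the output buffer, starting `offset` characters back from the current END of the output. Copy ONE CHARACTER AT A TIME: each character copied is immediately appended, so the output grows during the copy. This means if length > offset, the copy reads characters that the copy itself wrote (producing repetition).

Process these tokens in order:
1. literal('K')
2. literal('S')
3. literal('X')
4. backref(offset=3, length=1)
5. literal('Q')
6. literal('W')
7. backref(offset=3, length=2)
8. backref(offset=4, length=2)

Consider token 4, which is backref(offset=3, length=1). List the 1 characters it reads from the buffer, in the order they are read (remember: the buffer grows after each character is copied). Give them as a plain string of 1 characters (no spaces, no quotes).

Answer: K

Derivation:
Token 1: literal('K'). Output: "K"
Token 2: literal('S'). Output: "KS"
Token 3: literal('X'). Output: "KSX"
Token 4: backref(off=3, len=1). Buffer before: "KSX" (len 3)
  byte 1: read out[0]='K', append. Buffer now: "KSXK"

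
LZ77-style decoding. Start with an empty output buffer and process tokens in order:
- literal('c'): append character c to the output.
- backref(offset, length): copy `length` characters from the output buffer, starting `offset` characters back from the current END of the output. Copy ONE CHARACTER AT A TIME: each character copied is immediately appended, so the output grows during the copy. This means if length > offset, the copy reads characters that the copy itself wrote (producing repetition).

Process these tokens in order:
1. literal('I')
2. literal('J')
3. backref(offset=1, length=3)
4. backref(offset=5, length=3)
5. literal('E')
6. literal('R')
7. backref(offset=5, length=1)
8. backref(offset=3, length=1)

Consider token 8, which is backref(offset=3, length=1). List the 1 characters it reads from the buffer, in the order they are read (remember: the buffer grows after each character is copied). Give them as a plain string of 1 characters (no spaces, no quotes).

Answer: E

Derivation:
Token 1: literal('I'). Output: "I"
Token 2: literal('J'). Output: "IJ"
Token 3: backref(off=1, len=3) (overlapping!). Copied 'JJJ' from pos 1. Output: "IJJJJ"
Token 4: backref(off=5, len=3). Copied 'IJJ' from pos 0. Output: "IJJJJIJJ"
Token 5: literal('E'). Output: "IJJJJIJJE"
Token 6: literal('R'). Output: "IJJJJIJJER"
Token 7: backref(off=5, len=1). Copied 'I' from pos 5. Output: "IJJJJIJJERI"
Token 8: backref(off=3, len=1). Buffer before: "IJJJJIJJERI" (len 11)
  byte 1: read out[8]='E', append. Buffer now: "IJJJJIJJERIE"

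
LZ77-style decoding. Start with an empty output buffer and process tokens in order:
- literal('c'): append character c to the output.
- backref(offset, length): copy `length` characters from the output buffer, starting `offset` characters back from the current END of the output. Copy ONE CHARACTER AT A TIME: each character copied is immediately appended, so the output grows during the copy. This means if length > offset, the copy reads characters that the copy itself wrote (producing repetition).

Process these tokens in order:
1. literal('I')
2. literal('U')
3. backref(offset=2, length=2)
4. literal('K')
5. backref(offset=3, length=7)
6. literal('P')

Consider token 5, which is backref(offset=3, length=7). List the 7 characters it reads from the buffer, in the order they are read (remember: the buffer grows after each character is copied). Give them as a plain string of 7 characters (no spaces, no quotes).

Token 1: literal('I'). Output: "I"
Token 2: literal('U'). Output: "IU"
Token 3: backref(off=2, len=2). Copied 'IU' from pos 0. Output: "IUIU"
Token 4: literal('K'). Output: "IUIUK"
Token 5: backref(off=3, len=7). Buffer before: "IUIUK" (len 5)
  byte 1: read out[2]='I', append. Buffer now: "IUIUKI"
  byte 2: read out[3]='U', append. Buffer now: "IUIUKIU"
  byte 3: read out[4]='K', append. Buffer now: "IUIUKIUK"
  byte 4: read out[5]='I', append. Buffer now: "IUIUKIUKI"
  byte 5: read out[6]='U', append. Buffer now: "IUIUKIUKIU"
  byte 6: read out[7]='K', append. Buffer now: "IUIUKIUKIUK"
  byte 7: read out[8]='I', append. Buffer now: "IUIUKIUKIUKI"

Answer: IUKIUKI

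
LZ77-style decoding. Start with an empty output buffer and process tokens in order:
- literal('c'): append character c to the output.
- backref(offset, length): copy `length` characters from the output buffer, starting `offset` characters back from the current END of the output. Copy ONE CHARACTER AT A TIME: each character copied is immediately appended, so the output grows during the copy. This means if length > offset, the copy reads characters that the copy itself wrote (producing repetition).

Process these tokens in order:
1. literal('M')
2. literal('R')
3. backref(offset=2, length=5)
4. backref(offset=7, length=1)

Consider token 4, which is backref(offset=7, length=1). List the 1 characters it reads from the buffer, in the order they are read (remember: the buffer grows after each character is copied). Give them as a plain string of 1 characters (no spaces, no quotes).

Token 1: literal('M'). Output: "M"
Token 2: literal('R'). Output: "MR"
Token 3: backref(off=2, len=5) (overlapping!). Copied 'MRMRM' from pos 0. Output: "MRMRMRM"
Token 4: backref(off=7, len=1). Buffer before: "MRMRMRM" (len 7)
  byte 1: read out[0]='M', append. Buffer now: "MRMRMRMM"

Answer: M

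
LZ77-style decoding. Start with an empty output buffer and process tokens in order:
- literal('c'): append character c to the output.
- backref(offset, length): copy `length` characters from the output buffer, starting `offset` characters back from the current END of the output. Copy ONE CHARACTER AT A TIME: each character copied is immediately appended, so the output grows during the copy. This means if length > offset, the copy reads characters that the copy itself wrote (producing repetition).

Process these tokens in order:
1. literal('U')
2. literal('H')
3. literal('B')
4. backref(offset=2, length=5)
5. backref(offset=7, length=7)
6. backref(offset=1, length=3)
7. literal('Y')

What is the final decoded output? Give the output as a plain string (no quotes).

Answer: UHBHBHBHHBHBHBHHHHY

Derivation:
Token 1: literal('U'). Output: "U"
Token 2: literal('H'). Output: "UH"
Token 3: literal('B'). Output: "UHB"
Token 4: backref(off=2, len=5) (overlapping!). Copied 'HBHBH' from pos 1. Output: "UHBHBHBH"
Token 5: backref(off=7, len=7). Copied 'HBHBHBH' from pos 1. Output: "UHBHBHBHHBHBHBH"
Token 6: backref(off=1, len=3) (overlapping!). Copied 'HHH' from pos 14. Output: "UHBHBHBHHBHBHBHHHH"
Token 7: literal('Y'). Output: "UHBHBHBHHBHBHBHHHHY"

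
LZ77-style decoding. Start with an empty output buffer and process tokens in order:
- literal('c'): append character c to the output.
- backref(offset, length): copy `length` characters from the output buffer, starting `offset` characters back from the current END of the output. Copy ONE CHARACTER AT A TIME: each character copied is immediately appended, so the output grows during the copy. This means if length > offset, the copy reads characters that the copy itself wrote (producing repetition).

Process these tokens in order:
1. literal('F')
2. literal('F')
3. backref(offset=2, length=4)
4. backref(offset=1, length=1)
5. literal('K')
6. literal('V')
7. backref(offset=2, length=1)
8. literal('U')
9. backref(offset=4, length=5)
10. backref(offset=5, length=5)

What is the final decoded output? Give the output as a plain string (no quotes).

Token 1: literal('F'). Output: "F"
Token 2: literal('F'). Output: "FF"
Token 3: backref(off=2, len=4) (overlapping!). Copied 'FFFF' from pos 0. Output: "FFFFFF"
Token 4: backref(off=1, len=1). Copied 'F' from pos 5. Output: "FFFFFFF"
Token 5: literal('K'). Output: "FFFFFFFK"
Token 6: literal('V'). Output: "FFFFFFFKV"
Token 7: backref(off=2, len=1). Copied 'K' from pos 7. Output: "FFFFFFFKVK"
Token 8: literal('U'). Output: "FFFFFFFKVKU"
Token 9: backref(off=4, len=5) (overlapping!). Copied 'KVKUK' from pos 7. Output: "FFFFFFFKVKUKVKUK"
Token 10: backref(off=5, len=5). Copied 'KVKUK' from pos 11. Output: "FFFFFFFKVKUKVKUKKVKUK"

Answer: FFFFFFFKVKUKVKUKKVKUK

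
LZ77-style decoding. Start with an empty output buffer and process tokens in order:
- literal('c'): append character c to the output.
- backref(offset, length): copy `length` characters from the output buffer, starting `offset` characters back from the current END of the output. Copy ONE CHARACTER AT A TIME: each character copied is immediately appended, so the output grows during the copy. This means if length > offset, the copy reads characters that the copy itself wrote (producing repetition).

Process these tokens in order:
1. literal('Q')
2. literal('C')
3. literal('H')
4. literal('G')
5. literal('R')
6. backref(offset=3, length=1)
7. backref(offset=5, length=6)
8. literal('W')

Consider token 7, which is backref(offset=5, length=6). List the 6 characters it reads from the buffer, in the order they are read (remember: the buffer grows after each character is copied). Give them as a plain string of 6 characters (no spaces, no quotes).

Answer: CHGRHC

Derivation:
Token 1: literal('Q'). Output: "Q"
Token 2: literal('C'). Output: "QC"
Token 3: literal('H'). Output: "QCH"
Token 4: literal('G'). Output: "QCHG"
Token 5: literal('R'). Output: "QCHGR"
Token 6: backref(off=3, len=1). Copied 'H' from pos 2. Output: "QCHGRH"
Token 7: backref(off=5, len=6). Buffer before: "QCHGRH" (len 6)
  byte 1: read out[1]='C', append. Buffer now: "QCHGRHC"
  byte 2: read out[2]='H', append. Buffer now: "QCHGRHCH"
  byte 3: read out[3]='G', append. Buffer now: "QCHGRHCHG"
  byte 4: read out[4]='R', append. Buffer now: "QCHGRHCHGR"
  byte 5: read out[5]='H', append. Buffer now: "QCHGRHCHGRH"
  byte 6: read out[6]='C', append. Buffer now: "QCHGRHCHGRHC"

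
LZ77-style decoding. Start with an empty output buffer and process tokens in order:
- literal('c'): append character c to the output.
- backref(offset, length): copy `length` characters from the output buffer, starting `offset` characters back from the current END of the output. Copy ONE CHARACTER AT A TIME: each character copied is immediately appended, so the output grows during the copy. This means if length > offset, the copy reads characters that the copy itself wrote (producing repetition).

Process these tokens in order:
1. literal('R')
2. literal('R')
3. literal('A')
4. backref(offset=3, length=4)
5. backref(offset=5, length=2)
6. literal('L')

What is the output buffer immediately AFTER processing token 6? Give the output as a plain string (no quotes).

Answer: RRARRARARL

Derivation:
Token 1: literal('R'). Output: "R"
Token 2: literal('R'). Output: "RR"
Token 3: literal('A'). Output: "RRA"
Token 4: backref(off=3, len=4) (overlapping!). Copied 'RRAR' from pos 0. Output: "RRARRAR"
Token 5: backref(off=5, len=2). Copied 'AR' from pos 2. Output: "RRARRARAR"
Token 6: literal('L'). Output: "RRARRARARL"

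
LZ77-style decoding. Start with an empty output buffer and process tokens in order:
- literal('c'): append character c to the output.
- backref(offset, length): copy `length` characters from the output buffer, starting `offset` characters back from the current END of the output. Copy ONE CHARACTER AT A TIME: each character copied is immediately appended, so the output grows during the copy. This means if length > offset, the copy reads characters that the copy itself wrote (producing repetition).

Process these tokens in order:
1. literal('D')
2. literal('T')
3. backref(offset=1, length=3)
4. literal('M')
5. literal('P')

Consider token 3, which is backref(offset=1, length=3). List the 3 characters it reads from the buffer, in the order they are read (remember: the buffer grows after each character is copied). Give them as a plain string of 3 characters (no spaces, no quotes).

Answer: TTT

Derivation:
Token 1: literal('D'). Output: "D"
Token 2: literal('T'). Output: "DT"
Token 3: backref(off=1, len=3). Buffer before: "DT" (len 2)
  byte 1: read out[1]='T', append. Buffer now: "DTT"
  byte 2: read out[2]='T', append. Buffer now: "DTTT"
  byte 3: read out[3]='T', append. Buffer now: "DTTTT"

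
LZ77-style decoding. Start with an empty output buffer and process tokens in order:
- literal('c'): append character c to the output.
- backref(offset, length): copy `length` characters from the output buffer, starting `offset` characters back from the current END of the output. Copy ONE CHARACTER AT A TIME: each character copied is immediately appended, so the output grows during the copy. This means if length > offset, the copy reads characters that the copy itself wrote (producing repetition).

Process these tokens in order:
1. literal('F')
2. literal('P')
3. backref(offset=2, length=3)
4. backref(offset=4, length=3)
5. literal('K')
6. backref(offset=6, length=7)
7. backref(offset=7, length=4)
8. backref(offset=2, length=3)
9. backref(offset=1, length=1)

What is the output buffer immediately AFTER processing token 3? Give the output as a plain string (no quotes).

Token 1: literal('F'). Output: "F"
Token 2: literal('P'). Output: "FP"
Token 3: backref(off=2, len=3) (overlapping!). Copied 'FPF' from pos 0. Output: "FPFPF"

Answer: FPFPF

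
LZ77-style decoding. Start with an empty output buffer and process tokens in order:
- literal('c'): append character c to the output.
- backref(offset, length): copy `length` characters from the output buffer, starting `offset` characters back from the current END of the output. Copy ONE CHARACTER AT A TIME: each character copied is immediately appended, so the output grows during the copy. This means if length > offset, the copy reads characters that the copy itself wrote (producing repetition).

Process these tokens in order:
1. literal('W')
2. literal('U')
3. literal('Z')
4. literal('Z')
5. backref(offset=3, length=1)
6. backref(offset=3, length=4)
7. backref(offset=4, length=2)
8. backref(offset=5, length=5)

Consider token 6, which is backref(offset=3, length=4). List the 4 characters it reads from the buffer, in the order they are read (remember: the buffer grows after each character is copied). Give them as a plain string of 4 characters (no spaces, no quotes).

Token 1: literal('W'). Output: "W"
Token 2: literal('U'). Output: "WU"
Token 3: literal('Z'). Output: "WUZ"
Token 4: literal('Z'). Output: "WUZZ"
Token 5: backref(off=3, len=1). Copied 'U' from pos 1. Output: "WUZZU"
Token 6: backref(off=3, len=4). Buffer before: "WUZZU" (len 5)
  byte 1: read out[2]='Z', append. Buffer now: "WUZZUZ"
  byte 2: read out[3]='Z', append. Buffer now: "WUZZUZZ"
  byte 3: read out[4]='U', append. Buffer now: "WUZZUZZU"
  byte 4: read out[5]='Z', append. Buffer now: "WUZZUZZUZ"

Answer: ZZUZ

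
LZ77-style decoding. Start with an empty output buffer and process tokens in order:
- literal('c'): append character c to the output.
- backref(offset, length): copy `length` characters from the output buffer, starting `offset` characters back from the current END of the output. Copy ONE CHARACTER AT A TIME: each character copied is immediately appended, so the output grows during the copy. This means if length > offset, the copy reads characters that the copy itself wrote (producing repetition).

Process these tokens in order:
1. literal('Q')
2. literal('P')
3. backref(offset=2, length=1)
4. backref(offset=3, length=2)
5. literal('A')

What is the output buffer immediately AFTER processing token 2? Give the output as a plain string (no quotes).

Answer: QP

Derivation:
Token 1: literal('Q'). Output: "Q"
Token 2: literal('P'). Output: "QP"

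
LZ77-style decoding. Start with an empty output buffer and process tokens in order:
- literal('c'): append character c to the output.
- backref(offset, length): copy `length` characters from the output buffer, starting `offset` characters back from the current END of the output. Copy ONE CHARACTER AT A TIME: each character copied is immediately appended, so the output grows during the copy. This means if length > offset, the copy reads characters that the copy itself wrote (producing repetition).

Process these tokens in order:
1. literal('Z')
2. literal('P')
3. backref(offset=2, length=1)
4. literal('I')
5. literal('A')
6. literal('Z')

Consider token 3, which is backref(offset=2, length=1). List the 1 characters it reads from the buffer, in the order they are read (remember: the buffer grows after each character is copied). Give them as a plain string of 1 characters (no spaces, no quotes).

Token 1: literal('Z'). Output: "Z"
Token 2: literal('P'). Output: "ZP"
Token 3: backref(off=2, len=1). Buffer before: "ZP" (len 2)
  byte 1: read out[0]='Z', append. Buffer now: "ZPZ"

Answer: Z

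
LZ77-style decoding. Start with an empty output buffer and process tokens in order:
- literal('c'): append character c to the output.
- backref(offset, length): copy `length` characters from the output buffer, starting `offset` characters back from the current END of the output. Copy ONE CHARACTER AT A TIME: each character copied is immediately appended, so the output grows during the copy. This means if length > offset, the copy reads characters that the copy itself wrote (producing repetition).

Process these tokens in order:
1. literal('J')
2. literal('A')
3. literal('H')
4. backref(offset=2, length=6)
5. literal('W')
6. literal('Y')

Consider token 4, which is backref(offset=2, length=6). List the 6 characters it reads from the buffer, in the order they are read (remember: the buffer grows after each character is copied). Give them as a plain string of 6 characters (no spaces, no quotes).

Answer: AHAHAH

Derivation:
Token 1: literal('J'). Output: "J"
Token 2: literal('A'). Output: "JA"
Token 3: literal('H'). Output: "JAH"
Token 4: backref(off=2, len=6). Buffer before: "JAH" (len 3)
  byte 1: read out[1]='A', append. Buffer now: "JAHA"
  byte 2: read out[2]='H', append. Buffer now: "JAHAH"
  byte 3: read out[3]='A', append. Buffer now: "JAHAHA"
  byte 4: read out[4]='H', append. Buffer now: "JAHAHAH"
  byte 5: read out[5]='A', append. Buffer now: "JAHAHAHA"
  byte 6: read out[6]='H', append. Buffer now: "JAHAHAHAH"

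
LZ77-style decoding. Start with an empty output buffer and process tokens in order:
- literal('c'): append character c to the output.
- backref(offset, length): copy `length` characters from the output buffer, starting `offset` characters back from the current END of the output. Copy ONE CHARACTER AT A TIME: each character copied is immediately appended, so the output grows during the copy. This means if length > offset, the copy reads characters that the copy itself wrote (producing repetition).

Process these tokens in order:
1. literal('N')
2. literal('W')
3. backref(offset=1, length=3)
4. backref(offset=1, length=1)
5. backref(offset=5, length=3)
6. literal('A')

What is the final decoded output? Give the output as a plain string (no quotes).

Answer: NWWWWWWWWA

Derivation:
Token 1: literal('N'). Output: "N"
Token 2: literal('W'). Output: "NW"
Token 3: backref(off=1, len=3) (overlapping!). Copied 'WWW' from pos 1. Output: "NWWWW"
Token 4: backref(off=1, len=1). Copied 'W' from pos 4. Output: "NWWWWW"
Token 5: backref(off=5, len=3). Copied 'WWW' from pos 1. Output: "NWWWWWWWW"
Token 6: literal('A'). Output: "NWWWWWWWWA"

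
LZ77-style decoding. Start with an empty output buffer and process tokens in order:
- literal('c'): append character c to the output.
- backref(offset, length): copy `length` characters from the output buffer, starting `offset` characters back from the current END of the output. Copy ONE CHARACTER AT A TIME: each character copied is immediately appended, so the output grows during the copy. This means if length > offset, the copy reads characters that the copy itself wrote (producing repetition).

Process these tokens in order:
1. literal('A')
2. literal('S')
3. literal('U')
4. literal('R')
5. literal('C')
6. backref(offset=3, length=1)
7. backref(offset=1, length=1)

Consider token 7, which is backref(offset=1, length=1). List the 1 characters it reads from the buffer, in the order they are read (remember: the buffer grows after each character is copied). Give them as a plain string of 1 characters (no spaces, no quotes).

Token 1: literal('A'). Output: "A"
Token 2: literal('S'). Output: "AS"
Token 3: literal('U'). Output: "ASU"
Token 4: literal('R'). Output: "ASUR"
Token 5: literal('C'). Output: "ASURC"
Token 6: backref(off=3, len=1). Copied 'U' from pos 2. Output: "ASURCU"
Token 7: backref(off=1, len=1). Buffer before: "ASURCU" (len 6)
  byte 1: read out[5]='U', append. Buffer now: "ASURCUU"

Answer: U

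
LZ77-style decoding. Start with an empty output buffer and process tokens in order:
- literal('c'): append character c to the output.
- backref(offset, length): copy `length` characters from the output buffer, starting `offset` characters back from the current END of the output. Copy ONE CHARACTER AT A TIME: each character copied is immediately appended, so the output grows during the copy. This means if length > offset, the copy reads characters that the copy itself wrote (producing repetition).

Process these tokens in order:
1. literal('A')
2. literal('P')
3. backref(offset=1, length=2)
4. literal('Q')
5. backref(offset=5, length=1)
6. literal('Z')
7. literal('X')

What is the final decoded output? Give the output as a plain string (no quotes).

Answer: APPPQAZX

Derivation:
Token 1: literal('A'). Output: "A"
Token 2: literal('P'). Output: "AP"
Token 3: backref(off=1, len=2) (overlapping!). Copied 'PP' from pos 1. Output: "APPP"
Token 4: literal('Q'). Output: "APPPQ"
Token 5: backref(off=5, len=1). Copied 'A' from pos 0. Output: "APPPQA"
Token 6: literal('Z'). Output: "APPPQAZ"
Token 7: literal('X'). Output: "APPPQAZX"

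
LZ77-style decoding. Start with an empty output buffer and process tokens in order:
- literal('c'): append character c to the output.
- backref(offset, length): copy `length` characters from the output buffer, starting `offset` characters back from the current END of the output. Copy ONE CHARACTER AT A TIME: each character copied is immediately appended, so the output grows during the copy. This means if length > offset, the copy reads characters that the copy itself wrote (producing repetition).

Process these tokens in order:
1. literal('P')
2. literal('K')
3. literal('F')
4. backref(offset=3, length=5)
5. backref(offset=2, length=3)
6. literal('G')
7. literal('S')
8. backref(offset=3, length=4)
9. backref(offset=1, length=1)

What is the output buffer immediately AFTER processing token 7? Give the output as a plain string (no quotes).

Answer: PKFPKFPKPKPGS

Derivation:
Token 1: literal('P'). Output: "P"
Token 2: literal('K'). Output: "PK"
Token 3: literal('F'). Output: "PKF"
Token 4: backref(off=3, len=5) (overlapping!). Copied 'PKFPK' from pos 0. Output: "PKFPKFPK"
Token 5: backref(off=2, len=3) (overlapping!). Copied 'PKP' from pos 6. Output: "PKFPKFPKPKP"
Token 6: literal('G'). Output: "PKFPKFPKPKPG"
Token 7: literal('S'). Output: "PKFPKFPKPKPGS"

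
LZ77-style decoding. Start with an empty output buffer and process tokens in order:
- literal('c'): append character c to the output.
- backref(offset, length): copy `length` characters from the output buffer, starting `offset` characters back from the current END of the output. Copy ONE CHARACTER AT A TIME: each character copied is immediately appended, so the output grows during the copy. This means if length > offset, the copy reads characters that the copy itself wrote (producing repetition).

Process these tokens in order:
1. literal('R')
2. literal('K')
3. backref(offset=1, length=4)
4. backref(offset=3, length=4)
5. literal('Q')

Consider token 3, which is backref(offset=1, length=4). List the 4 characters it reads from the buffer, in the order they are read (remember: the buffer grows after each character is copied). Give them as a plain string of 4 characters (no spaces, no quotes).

Token 1: literal('R'). Output: "R"
Token 2: literal('K'). Output: "RK"
Token 3: backref(off=1, len=4). Buffer before: "RK" (len 2)
  byte 1: read out[1]='K', append. Buffer now: "RKK"
  byte 2: read out[2]='K', append. Buffer now: "RKKK"
  byte 3: read out[3]='K', append. Buffer now: "RKKKK"
  byte 4: read out[4]='K', append. Buffer now: "RKKKKK"

Answer: KKKK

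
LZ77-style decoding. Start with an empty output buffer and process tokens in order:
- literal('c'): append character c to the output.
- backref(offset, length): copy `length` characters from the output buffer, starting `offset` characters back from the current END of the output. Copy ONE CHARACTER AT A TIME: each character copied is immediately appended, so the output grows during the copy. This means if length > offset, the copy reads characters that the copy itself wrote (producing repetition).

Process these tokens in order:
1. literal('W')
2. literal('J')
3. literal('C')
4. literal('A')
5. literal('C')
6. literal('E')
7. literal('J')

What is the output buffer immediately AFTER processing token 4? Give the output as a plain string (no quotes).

Answer: WJCA

Derivation:
Token 1: literal('W'). Output: "W"
Token 2: literal('J'). Output: "WJ"
Token 3: literal('C'). Output: "WJC"
Token 4: literal('A'). Output: "WJCA"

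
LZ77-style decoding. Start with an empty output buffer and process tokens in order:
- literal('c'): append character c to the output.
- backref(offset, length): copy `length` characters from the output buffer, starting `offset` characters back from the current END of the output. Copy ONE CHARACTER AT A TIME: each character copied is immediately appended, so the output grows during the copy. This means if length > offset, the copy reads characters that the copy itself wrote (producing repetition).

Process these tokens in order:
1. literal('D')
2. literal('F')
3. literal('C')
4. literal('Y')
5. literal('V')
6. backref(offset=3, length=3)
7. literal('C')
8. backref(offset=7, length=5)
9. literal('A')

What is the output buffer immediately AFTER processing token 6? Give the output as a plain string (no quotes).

Token 1: literal('D'). Output: "D"
Token 2: literal('F'). Output: "DF"
Token 3: literal('C'). Output: "DFC"
Token 4: literal('Y'). Output: "DFCY"
Token 5: literal('V'). Output: "DFCYV"
Token 6: backref(off=3, len=3). Copied 'CYV' from pos 2. Output: "DFCYVCYV"

Answer: DFCYVCYV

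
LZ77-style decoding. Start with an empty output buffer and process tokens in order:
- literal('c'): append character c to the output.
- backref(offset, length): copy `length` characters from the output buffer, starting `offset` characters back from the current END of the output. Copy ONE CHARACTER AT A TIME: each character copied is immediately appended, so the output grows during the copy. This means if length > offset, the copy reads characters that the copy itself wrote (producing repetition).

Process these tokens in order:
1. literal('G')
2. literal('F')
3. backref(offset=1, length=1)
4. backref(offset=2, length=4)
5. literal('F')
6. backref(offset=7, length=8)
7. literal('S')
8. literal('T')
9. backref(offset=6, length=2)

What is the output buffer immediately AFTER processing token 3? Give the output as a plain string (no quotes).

Token 1: literal('G'). Output: "G"
Token 2: literal('F'). Output: "GF"
Token 3: backref(off=1, len=1). Copied 'F' from pos 1. Output: "GFF"

Answer: GFF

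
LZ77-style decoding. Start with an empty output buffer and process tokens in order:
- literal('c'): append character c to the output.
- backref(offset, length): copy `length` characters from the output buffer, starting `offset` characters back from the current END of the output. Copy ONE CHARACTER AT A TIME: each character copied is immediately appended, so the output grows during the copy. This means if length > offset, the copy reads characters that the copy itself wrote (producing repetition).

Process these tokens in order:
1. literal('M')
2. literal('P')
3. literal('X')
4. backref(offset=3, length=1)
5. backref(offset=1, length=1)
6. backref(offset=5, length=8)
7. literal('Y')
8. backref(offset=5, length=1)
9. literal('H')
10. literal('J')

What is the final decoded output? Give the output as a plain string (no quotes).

Token 1: literal('M'). Output: "M"
Token 2: literal('P'). Output: "MP"
Token 3: literal('X'). Output: "MPX"
Token 4: backref(off=3, len=1). Copied 'M' from pos 0. Output: "MPXM"
Token 5: backref(off=1, len=1). Copied 'M' from pos 3. Output: "MPXMM"
Token 6: backref(off=5, len=8) (overlapping!). Copied 'MPXMMMPX' from pos 0. Output: "MPXMMMPXMMMPX"
Token 7: literal('Y'). Output: "MPXMMMPXMMMPXY"
Token 8: backref(off=5, len=1). Copied 'M' from pos 9. Output: "MPXMMMPXMMMPXYM"
Token 9: literal('H'). Output: "MPXMMMPXMMMPXYMH"
Token 10: literal('J'). Output: "MPXMMMPXMMMPXYMHJ"

Answer: MPXMMMPXMMMPXYMHJ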